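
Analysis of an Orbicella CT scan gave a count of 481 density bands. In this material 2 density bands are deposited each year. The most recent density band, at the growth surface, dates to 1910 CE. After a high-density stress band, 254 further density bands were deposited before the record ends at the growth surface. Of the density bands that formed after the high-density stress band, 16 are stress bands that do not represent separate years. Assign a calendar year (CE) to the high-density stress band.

254 density bands post-date the high-density stress band.
Excluding 16 false density bands: 254 − 16 = 238.
With 2 density bands per year, 238 / 2 = 119 years.
1910 − 119 = 1791 CE.

1791 CE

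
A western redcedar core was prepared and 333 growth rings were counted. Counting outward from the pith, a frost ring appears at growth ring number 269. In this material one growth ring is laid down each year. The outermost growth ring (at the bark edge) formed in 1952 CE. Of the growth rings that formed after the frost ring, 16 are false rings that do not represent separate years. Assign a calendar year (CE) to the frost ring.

1904 CE

Between growth ring 269 and the bark edge there are 333 − 269 = 64 growth rings.
64 − 16 false = 48 true growth rings after the frost ring.
The growth ring at the bark edge is 1952 CE, so the frost ring dates to 1952 − 48 = 1904 CE.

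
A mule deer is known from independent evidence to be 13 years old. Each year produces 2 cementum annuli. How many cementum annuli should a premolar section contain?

26 cementum annuli

Expected cementum annuli: 13 × 2 = 26.
So 26 cementum annuli should be present.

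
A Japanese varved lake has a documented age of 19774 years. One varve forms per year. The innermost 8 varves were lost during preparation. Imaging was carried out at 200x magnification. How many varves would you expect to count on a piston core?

19766 varves

One varve per year gives 19774 varves over 19774 years.
Subtracting the 8 varves not captured gives 19774 − 8 = 19766 varves in the record.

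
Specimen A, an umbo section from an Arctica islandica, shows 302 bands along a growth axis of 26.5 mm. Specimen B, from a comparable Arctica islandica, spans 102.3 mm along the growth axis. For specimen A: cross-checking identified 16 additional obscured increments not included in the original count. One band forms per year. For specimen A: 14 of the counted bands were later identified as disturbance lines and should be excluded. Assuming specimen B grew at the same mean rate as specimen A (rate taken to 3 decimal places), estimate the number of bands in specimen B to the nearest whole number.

Specimen A: adjusted count: 302 − 14 + 16 = 304 bands.
A: Mean rate = 26.5 mm / 304 years ≈ 0.087 mm/yr.
Specimen B: 102.3 mm / 0.087 mm per year = 1175.86 years ≈ 1176 bands.

1176 bands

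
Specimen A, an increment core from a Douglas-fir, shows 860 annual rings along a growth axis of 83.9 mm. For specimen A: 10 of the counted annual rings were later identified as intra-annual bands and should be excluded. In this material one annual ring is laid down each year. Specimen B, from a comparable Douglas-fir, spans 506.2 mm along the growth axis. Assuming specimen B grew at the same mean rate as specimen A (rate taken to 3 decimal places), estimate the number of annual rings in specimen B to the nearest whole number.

5113 annual rings

Specimen A: after corrections the count is 860 − 10 = 850 annual rings.
A: 83.9 mm over 850 years gives 83.9 / 850 ≈ 0.099 mm per year.
For B, 506.2 / 0.099 = 5113.13 years ≈ 5113 annual rings.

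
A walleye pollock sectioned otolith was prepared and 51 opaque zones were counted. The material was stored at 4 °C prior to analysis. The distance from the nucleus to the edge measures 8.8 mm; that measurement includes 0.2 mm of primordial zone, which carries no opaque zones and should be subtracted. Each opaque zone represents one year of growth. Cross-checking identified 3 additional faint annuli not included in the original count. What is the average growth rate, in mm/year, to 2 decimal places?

0.16 mm/year

Correcting the raw count gives 51 + 3 = 54 true opaque zones.
The growth record spans 8.8 − 0.2 = 8.6 mm.
8.6 mm over 54 years gives 8.6 / 54 ≈ 0.16 mm/year.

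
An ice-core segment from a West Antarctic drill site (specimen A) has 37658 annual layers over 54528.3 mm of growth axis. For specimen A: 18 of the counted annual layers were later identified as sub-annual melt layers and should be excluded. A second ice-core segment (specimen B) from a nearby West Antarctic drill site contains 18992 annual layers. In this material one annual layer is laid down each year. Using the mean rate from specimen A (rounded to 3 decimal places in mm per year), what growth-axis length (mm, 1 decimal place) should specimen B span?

27519.4 mm

Specimen A: after corrections the count is 37658 − 18 = 37640 annual layers.
A: Extension rate ≈ 54528.3 / 37640 = 1.449 mm/year.
Length of B = 1.449 × 18992 = 27519.4 mm.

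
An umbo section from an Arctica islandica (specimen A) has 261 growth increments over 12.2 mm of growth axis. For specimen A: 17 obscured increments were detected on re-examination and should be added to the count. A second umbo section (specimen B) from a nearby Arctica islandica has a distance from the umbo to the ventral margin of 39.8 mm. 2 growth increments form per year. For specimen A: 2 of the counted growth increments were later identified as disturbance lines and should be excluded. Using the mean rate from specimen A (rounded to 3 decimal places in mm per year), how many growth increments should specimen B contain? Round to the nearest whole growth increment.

905 growth increments

Specimen A: after corrections the count is 261 − 2 + 17 = 276 growth increments.
Specimen A: dividing by 2 growth increments per year: 276 / 2 = 138 years.
A: Extension rate ≈ 12.2 / 138 = 0.088 mm/year.
For B, 39.8 / 0.088 = 452.27 years; at 2 growth increments per year that is 452.27 × 2 ≈ 905 growth increments.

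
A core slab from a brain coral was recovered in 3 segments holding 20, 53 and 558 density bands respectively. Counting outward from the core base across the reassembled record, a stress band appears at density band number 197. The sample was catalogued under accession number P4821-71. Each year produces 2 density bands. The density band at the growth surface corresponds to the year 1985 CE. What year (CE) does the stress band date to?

1768 CE

Total density bands = 20 + 53 + 558 = 631.
631 − 197 = 434 density bands lie beyond the stress band toward the growth surface.
Dividing by 2 density bands per year: 434 / 2 = 217 years.
The density band at the growth surface is 1985 CE, so the stress band dates to 1985 − 217 = 1768 CE.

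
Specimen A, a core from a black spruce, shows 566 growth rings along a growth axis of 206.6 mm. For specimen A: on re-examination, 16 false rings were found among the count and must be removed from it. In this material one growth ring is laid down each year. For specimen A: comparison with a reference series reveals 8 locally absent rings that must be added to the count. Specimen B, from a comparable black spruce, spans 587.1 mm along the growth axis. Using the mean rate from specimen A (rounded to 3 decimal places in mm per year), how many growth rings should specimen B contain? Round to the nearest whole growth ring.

1587 growth rings

Specimen A: after corrections the count is 566 − 16 + 8 = 558 growth rings.
A: Mean rate = 206.6 mm / 558 years ≈ 0.370 mm per year.
B spans 587.1 / 0.370 = 1586.76 years ≈ 1587 growth rings.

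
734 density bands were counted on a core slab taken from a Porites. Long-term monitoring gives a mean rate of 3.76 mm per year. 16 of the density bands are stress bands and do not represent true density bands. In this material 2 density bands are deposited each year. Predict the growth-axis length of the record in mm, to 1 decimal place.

1349.8 mm

After corrections the count is 734 − 16 = 718 density bands.
Dividing by 2 density bands per year: 718 / 2 = 359 years.
359 years at 3.76 mm/year gives 3.76 × 359 = 1349.8 mm.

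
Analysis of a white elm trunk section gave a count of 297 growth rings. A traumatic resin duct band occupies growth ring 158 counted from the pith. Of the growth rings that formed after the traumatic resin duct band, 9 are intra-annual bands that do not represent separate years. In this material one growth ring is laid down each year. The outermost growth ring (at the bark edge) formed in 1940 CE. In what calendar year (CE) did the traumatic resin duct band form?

The traumatic resin duct band sits at growth ring 158 from the pith, so 297 − 158 = 139 growth rings formed after it.
Excluding 9 false growth rings: 139 − 9 = 130.
1940 − 130 = 1810 CE.

1810 CE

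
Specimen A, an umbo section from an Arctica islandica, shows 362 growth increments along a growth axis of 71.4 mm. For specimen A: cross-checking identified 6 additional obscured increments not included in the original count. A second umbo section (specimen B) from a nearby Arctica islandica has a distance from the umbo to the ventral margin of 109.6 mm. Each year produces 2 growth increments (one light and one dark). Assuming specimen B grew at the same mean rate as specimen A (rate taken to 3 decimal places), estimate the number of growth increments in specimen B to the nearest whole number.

565 growth increments

Specimen A: after corrections the count is 362 + 6 = 368 growth increments.
Specimen A: with 2 growth increments per year, 368 / 2 = 184 years.
A: Extension rate ≈ 71.4 / 184 = 0.388 mm/year.
For B, 109.6 / 0.388 = 282.47 years; at 2 growth increments per year that is 282.47 × 2 ≈ 565 growth increments.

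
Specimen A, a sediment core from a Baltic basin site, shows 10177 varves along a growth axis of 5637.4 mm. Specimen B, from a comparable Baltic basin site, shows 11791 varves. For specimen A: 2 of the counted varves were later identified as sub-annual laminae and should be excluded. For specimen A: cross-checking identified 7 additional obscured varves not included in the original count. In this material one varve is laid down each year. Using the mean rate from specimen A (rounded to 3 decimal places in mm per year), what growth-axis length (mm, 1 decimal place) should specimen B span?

6532.2 mm

Specimen A: correcting the raw count gives 10177 − 2 + 7 = 10182 true varves.
A: Extension rate ≈ 5637.4 / 10182 = 0.554 mm/yr.
For B, 0.554 mm/year × 11791 years = 6532.2 mm.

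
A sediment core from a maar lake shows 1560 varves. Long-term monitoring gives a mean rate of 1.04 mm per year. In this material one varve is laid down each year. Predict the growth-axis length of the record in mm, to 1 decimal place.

1622.4 mm

The record spans 1560 years at 1.04 mm per year.
Predicted length = 1.04 mm/year × 1560 years = 1622.4 mm.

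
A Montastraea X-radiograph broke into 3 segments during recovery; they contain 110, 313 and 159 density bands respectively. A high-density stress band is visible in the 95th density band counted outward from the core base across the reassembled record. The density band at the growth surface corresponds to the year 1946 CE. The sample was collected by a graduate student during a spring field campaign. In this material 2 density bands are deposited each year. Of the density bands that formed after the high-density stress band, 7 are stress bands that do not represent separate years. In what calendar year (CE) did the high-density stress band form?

1706 CE

Total density bands = 110 + 313 + 159 = 582.
Between density band 95 and the growth surface there are 582 − 95 = 487 density bands.
Excluding 7 false density bands: 487 − 7 = 480.
Dividing by 2 density bands per year: 480 / 2 = 240 years.
1946 − 240 = 1706 CE.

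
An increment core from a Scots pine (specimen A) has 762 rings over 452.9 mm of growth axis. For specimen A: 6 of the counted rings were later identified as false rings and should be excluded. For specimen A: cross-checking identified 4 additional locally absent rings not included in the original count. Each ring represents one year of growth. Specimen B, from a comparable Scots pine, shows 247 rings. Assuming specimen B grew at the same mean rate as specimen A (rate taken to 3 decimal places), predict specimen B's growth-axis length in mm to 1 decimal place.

147.2 mm

Specimen A: after corrections the count is 762 − 6 + 4 = 760 rings.
A: Extension rate ≈ 452.9 / 760 = 0.596 mm/year.
For B, 0.596 mm/year × 247 years = 147.2 mm.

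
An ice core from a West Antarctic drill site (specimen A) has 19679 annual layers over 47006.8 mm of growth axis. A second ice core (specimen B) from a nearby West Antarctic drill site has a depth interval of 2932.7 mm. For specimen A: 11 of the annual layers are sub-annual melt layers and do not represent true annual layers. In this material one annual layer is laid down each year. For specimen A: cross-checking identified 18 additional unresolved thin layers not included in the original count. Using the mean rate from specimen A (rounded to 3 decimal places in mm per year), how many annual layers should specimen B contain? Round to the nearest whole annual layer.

Specimen A: true annual layer count = 19679 − 11 + 18 = 19686.
A: Extension rate ≈ 47006.8 / 19686 = 2.388 mm/year.
For B, 2932.7 / 2.388 = 1228.10 years ≈ 1228 annual layers.

1228 annual layers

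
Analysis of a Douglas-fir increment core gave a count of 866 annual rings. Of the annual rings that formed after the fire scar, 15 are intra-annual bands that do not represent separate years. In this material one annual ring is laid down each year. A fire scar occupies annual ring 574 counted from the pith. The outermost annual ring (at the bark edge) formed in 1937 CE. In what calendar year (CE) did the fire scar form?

1660 CE

Between annual ring 574 and the bark edge there are 866 − 574 = 292 annual rings.
Excluding 15 false annual rings: 292 − 15 = 277.
1937 − 277 = 1660 CE.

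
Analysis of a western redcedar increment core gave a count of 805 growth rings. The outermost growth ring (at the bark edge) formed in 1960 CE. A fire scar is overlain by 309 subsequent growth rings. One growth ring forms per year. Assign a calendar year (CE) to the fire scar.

309 growth rings post-date the fire scar.
Counting back 309 years from 1960 CE places the fire scar in 1960 − 309 = 1651 CE.

1651 CE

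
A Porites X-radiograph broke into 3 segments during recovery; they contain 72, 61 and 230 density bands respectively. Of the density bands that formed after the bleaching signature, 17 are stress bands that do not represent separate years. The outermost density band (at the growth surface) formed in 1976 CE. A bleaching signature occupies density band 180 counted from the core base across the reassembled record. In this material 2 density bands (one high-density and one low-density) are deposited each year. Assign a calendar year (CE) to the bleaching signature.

1893 CE

Total density bands = 72 + 61 + 230 = 363.
363 − 180 = 183 density bands lie beyond the bleaching signature toward the growth surface.
Excluding 17 false density bands: 183 − 17 = 166.
With 2 density bands per year, 166 / 2 = 83 years.
The density band at the growth surface is 1976 CE, so the bleaching signature dates to 1976 − 83 = 1893 CE.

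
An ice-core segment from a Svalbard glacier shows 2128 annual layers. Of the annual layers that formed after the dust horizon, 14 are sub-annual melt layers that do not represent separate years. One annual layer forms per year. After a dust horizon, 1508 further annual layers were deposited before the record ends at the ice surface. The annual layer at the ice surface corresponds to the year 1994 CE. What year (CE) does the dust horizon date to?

500 CE

There are 1508 annual layers younger than the dust horizon.
Removing the 14 false annual layers leaves 1508 − 14 = 1494 true annual layers beyond the dust horizon.
The annual layer at the ice surface is 1994 CE, so the dust horizon dates to 1994 − 1494 = 500 CE.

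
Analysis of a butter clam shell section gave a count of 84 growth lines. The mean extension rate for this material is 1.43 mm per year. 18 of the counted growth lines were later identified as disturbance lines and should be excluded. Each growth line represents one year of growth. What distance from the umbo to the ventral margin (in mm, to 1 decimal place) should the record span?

True growth line count = 84 − 18 = 66.
66 years at 1.43 mm/year gives 1.43 × 66 = 94.4 mm.

94.4 mm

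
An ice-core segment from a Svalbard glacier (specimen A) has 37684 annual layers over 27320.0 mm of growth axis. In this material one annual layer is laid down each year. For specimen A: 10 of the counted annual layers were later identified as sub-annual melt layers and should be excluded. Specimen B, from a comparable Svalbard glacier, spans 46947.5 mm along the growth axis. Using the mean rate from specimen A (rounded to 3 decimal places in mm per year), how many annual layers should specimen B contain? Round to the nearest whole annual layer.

64755 annual layers

Specimen A: true annual layer count = 37684 − 10 = 37674.
A: Mean rate = 27320.0 mm / 37674 years ≈ 0.725 mm/year.
Specimen B: 46947.5 mm / 0.725 mm per year = 64755.17 years ≈ 64755 annual layers.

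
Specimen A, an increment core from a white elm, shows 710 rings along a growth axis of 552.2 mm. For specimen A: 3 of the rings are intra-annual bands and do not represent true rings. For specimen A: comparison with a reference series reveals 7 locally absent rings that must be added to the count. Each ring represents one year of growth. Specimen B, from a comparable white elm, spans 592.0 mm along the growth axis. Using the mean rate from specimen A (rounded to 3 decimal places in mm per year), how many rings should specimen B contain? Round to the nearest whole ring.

766 rings

Specimen A: true ring count = 710 − 3 + 7 = 714.
A: Mean rate = 552.2 mm / 714 years ≈ 0.773 mm per year.
For B, 592.0 / 0.773 = 765.85 years ≈ 766 rings.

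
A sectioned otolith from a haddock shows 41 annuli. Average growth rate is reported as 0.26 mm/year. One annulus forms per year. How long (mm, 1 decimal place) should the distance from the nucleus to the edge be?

10.7 mm

41 years of growth are recorded.
41 years at 0.26 mm/year gives 0.26 × 41 = 10.7 mm.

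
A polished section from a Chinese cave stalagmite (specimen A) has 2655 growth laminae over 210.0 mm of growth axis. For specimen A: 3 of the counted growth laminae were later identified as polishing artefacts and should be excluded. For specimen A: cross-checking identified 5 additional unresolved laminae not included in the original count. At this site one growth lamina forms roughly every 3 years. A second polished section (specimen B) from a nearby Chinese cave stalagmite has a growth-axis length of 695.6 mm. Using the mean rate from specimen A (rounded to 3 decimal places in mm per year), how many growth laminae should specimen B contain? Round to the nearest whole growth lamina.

8918 growth laminae

Specimen A: adjusted count: 2655 − 3 + 5 = 2657 growth laminae.
Specimen A: at 3 years per growth lamina, 2657 × 3 = 7971 years.
A: Mean rate = 210.0 mm / 7971 years ≈ 0.026 mm/year.
For B, 695.6 / 0.026 = 26753.85 years; at 3 years per growth lamina that is 26753.85 / 3 ≈ 8918 growth laminae.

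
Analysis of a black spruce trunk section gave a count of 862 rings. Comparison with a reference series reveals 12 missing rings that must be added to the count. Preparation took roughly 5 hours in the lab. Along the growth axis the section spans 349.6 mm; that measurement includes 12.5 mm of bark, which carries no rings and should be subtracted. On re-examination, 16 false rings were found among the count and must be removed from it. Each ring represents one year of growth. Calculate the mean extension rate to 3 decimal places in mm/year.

True ring count = 862 − 16 + 12 = 858.
The growth record spans 349.6 − 12.5 = 337.1 mm.
337.1 mm over 858 years gives 337.1 / 858 ≈ 0.393 mm/year.

0.393 mm/year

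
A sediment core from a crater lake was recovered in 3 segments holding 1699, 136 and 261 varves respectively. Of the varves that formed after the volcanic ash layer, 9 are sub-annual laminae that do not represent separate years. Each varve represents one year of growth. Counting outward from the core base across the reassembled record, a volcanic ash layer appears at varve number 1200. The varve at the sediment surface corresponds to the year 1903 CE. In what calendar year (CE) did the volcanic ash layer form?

Total varves = 1699 + 136 + 261 = 2096.
2096 − 1200 = 896 varves lie beyond the volcanic ash layer toward the sediment surface.
896 − 9 false = 887 true varves after the volcanic ash layer.
1903 − 887 = 1016 CE.

1016 CE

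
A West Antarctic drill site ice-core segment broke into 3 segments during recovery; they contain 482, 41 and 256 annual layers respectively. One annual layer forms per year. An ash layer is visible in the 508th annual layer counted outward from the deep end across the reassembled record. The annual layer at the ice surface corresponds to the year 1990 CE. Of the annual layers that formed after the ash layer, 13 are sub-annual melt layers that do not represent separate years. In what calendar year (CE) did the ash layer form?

Total annual layers = 482 + 41 + 256 = 779.
The ash layer sits at annual layer 508 from the deep end, so 779 − 508 = 271 annual layers formed after it.
Removing the 13 false annual layers leaves 271 − 13 = 258 true annual layers beyond the ash layer.
1990 − 258 = 1732 CE.

1732 CE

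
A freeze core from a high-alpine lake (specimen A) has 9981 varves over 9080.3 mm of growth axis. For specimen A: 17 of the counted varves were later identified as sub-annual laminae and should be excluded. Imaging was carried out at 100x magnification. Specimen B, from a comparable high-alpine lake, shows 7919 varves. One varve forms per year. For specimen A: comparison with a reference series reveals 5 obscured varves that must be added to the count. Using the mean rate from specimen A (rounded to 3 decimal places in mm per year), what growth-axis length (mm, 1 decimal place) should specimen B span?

7214.2 mm

Specimen A: correcting the raw count gives 9981 − 17 + 5 = 9969 true varves.
A: 9080.3 mm over 9969 years gives 9080.3 / 9969 ≈ 0.911 mm/yr.
B's length ≈ 0.911 × 7919 = 7214.2 mm.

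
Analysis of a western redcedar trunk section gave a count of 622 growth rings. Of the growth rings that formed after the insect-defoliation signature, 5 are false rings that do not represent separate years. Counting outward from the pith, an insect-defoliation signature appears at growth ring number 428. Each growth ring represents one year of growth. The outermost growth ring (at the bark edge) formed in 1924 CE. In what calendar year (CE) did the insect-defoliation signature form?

Between growth ring 428 and the bark edge there are 622 − 428 = 194 growth rings.
194 − 5 false = 189 true growth rings after the insect-defoliation signature.
1924 − 189 = 1735 CE.

1735 CE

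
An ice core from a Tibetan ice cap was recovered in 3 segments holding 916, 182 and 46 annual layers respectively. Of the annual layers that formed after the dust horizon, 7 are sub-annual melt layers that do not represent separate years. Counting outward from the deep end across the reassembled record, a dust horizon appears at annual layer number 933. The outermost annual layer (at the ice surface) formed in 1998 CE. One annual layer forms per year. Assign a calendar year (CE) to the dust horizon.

Total annual layers = 916 + 182 + 46 = 1144.
The dust horizon sits at annual layer 933 from the deep end, so 1144 − 933 = 211 annual layers formed after it.
211 − 7 false = 204 true annual layers after the dust horizon.
Counting back 204 years from 1998 CE places the dust horizon in 1998 − 204 = 1794 CE.

1794 CE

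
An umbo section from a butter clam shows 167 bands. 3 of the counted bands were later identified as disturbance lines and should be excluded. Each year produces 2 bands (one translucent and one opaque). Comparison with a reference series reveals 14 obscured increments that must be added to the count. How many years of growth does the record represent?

Correcting the raw count gives 167 − 3 + 14 = 178 true bands.
With 2 bands per year, 178 / 2 = 89 years.

89 yr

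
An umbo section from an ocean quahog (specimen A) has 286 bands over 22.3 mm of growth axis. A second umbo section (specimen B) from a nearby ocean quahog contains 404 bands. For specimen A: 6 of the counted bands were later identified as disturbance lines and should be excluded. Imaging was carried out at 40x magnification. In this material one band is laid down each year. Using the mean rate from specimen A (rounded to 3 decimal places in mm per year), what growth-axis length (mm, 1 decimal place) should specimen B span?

Specimen A: correcting the raw count gives 286 − 6 = 280 true bands.
A: Extension rate ≈ 22.3 / 280 = 0.080 mm/year.
B's length ≈ 0.080 × 404 = 32.3 mm.

32.3 mm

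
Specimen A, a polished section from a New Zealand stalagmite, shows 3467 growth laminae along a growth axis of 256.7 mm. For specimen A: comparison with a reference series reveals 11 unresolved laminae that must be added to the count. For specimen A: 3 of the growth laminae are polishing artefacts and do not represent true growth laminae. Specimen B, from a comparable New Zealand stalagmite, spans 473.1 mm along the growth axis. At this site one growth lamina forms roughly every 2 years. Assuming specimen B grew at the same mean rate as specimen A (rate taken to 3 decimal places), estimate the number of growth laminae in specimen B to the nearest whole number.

6393 growth laminae

Specimen A: after corrections the count is 3467 − 3 + 11 = 3475 growth laminae.
Specimen A: at 2 years per growth lamina, 3475 × 2 = 6950 years.
A: Mean rate = 256.7 mm / 6950 years ≈ 0.037 mm per year.
Specimen B: 473.1 mm / 0.037 mm per year = 12786.49 years; at 2 years per growth lamina that is 12786.49 / 2 ≈ 6393 growth laminae.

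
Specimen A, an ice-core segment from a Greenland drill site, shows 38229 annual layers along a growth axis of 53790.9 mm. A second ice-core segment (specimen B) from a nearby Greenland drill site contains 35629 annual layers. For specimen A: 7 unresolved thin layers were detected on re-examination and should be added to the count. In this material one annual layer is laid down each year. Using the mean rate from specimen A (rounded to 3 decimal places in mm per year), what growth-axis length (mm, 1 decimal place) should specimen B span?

50130.0 mm

Specimen A: after corrections the count is 38229 + 7 = 38236 annual layers.
A: 53790.9 mm over 38236 years gives 53790.9 / 38236 ≈ 1.407 mm per year.
Length of B = 1.407 × 35629 = 50130.0 mm.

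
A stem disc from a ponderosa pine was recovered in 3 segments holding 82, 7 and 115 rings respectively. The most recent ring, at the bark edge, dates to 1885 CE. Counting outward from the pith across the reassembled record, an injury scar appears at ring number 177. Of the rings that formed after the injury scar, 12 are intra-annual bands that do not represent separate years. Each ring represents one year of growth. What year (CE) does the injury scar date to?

1870 CE

Total rings = 82 + 7 + 115 = 204.
204 − 177 = 27 rings lie beyond the injury scar toward the bark edge.
Excluding 12 false rings: 27 − 12 = 15.
1885 − 15 = 1870 CE.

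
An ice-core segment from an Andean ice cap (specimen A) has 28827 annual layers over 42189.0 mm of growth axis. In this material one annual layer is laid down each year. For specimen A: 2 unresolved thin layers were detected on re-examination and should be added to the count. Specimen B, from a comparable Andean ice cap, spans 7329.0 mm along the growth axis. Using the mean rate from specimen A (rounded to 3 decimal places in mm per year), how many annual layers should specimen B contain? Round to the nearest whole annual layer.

Specimen A: true annual layer count = 28827 + 2 = 28829.
A: Mean rate = 42189.0 mm / 28829 years ≈ 1.463 mm per year.
For B, 7329.0 / 1.463 = 5009.57 years ≈ 5010 annual layers.

5010 annual layers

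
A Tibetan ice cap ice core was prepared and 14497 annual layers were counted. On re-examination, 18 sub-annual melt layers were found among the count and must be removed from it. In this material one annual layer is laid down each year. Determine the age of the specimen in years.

14479 years

Correcting the raw count gives 14497 − 18 = 14479 true annual layers.
One annual layer per year makes the duration 14479 years.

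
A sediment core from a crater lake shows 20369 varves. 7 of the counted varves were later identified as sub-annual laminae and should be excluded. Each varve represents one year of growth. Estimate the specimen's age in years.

20362 years

After corrections the count is 20369 − 7 = 20362 varves.
One varve per year makes the duration 20362 years.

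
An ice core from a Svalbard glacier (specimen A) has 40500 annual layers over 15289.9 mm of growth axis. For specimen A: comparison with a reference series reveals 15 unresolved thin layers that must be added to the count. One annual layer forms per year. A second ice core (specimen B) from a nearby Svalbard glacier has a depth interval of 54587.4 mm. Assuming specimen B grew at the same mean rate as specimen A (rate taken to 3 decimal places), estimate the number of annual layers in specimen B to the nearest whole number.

Specimen A: true annual layer count = 40500 + 15 = 40515.
A: 15289.9 mm over 40515 years gives 15289.9 / 40515 ≈ 0.377 mm/yr.
For B, 54587.4 / 0.377 = 144794.16 years ≈ 144794 annual layers.

144794 annual layers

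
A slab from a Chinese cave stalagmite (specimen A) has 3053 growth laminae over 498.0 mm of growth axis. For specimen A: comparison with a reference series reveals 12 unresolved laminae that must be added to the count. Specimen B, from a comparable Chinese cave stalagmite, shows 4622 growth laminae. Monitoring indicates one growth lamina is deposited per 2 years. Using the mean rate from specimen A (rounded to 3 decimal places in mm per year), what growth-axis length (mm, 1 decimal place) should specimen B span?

748.8 mm

Specimen A: correcting the raw count gives 3053 + 12 = 3065 true growth laminae.
Specimen A: at 2 years per growth lamina, 3065 × 2 = 6130 years.
A: 498.0 mm over 6130 years gives 498.0 / 6130 ≈ 0.081 mm per year.
Specimen B: at 2 years per growth lamina, 4622 × 2 = 9244 years. B's length ≈ 0.081 × 9244 = 748.8 mm.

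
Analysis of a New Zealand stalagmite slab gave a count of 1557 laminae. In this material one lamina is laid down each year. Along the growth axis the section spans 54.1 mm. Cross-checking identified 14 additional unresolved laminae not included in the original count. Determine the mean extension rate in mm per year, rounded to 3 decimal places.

After corrections the count is 1557 + 14 = 1571 laminae.
54.1 mm over 1571 years gives 54.1 / 1571 ≈ 0.034 mm per year.

0.034 mm per year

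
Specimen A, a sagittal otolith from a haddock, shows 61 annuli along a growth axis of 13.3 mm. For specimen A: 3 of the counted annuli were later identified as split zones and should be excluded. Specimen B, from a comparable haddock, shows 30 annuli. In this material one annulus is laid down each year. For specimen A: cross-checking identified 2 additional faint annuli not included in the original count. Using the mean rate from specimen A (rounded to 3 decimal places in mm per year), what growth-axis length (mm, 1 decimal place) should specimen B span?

6.7 mm

Specimen A: adjusted count: 61 − 3 + 2 = 60 annuli.
A: Extension rate ≈ 13.3 / 60 = 0.222 mm per year.
For B, 0.222 mm/year × 30 years = 6.7 mm.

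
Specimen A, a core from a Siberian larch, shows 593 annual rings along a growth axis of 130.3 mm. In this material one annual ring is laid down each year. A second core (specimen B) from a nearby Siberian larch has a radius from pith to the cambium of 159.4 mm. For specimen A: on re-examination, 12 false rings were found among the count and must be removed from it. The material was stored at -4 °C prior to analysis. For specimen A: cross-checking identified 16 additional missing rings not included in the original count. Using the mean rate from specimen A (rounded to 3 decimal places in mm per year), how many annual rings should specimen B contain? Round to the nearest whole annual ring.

Specimen A: after corrections the count is 593 − 12 + 16 = 597 annual rings.
A: 130.3 mm over 597 years gives 130.3 / 597 ≈ 0.218 mm per year.
B spans 159.4 / 0.218 = 731.19 years ≈ 731 annual rings.

731 annual rings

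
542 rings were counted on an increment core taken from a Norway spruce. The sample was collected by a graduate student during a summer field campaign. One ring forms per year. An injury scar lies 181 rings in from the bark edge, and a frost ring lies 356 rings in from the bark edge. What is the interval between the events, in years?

175 yr

The two markers are separated by 356 − 181 = 175 rings.
One ring per year makes the interval 175 years.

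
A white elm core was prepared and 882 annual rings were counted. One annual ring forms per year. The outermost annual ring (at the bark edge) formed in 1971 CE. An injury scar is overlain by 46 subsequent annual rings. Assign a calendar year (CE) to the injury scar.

46 annual rings formed after the injury scar.
Counting back 46 years from 1971 CE places the injury scar in 1971 − 46 = 1925 CE.

1925 CE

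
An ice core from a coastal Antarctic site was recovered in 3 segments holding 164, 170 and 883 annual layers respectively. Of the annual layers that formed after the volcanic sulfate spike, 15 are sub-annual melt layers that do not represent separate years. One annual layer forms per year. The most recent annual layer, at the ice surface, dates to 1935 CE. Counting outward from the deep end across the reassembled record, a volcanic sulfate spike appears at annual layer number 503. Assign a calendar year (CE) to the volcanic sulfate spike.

1236 CE

Total annual layers = 164 + 170 + 883 = 1217.
The volcanic sulfate spike sits at annual layer 503 from the deep end, so 1217 − 503 = 714 annual layers formed after it.
Removing the 15 false annual layers leaves 714 − 15 = 699 true annual layers beyond the volcanic sulfate spike.
1935 − 699 = 1236 CE.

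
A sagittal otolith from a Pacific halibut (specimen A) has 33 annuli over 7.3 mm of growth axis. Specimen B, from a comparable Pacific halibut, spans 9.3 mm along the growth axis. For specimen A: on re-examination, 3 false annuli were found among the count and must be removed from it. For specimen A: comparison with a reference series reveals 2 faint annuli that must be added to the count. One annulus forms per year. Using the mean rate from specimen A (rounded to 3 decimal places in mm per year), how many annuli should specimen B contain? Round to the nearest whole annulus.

41 annuli

Specimen A: adjusted count: 33 − 3 + 2 = 32 annuli.
A: 7.3 mm over 32 years gives 7.3 / 32 ≈ 0.228 mm per year.
B spans 9.3 / 0.228 = 40.79 years ≈ 41 annuli.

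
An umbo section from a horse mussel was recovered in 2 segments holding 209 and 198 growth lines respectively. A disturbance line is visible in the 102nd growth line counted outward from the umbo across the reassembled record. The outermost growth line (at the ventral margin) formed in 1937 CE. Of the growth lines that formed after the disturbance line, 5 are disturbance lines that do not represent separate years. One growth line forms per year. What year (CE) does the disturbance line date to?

Total growth lines = 209 + 198 = 407.
The disturbance line sits at growth line 102 from the umbo, so 407 − 102 = 305 growth lines formed after it.
305 − 5 false = 300 true growth lines after the disturbance line.
The growth line at the ventral margin is 1937 CE, so the disturbance line dates to 1937 − 300 = 1637 CE.

1637 CE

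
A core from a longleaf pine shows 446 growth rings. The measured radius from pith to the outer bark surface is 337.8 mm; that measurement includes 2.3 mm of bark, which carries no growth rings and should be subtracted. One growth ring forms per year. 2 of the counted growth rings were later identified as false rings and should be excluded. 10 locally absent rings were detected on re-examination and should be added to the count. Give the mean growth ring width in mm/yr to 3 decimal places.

Correcting the raw count gives 446 − 2 + 10 = 454 true growth rings.
Net length = 337.8 − 2.3 = 335.5 mm.
Mean rate = 335.5 mm / 454 years ≈ 0.739 mm/yr.

0.739 mm/yr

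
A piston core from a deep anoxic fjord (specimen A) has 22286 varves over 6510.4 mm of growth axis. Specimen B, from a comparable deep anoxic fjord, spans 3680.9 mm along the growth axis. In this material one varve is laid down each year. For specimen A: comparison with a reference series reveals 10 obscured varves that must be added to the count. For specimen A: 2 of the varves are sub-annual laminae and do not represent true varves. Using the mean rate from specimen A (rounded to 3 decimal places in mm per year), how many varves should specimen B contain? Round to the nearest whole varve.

12606 varves

Specimen A: correcting the raw count gives 22286 − 2 + 10 = 22294 true varves.
A: 6510.4 mm over 22294 years gives 6510.4 / 22294 ≈ 0.292 mm/yr.
Specimen B: 3680.9 mm / 0.292 mm per year = 12605.82 years ≈ 12606 varves.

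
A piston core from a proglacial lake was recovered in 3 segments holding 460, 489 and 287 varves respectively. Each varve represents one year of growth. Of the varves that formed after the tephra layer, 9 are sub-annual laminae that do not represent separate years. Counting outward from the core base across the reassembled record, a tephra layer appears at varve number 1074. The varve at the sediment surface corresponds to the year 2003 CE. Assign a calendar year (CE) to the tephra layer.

1850 CE

Total varves = 460 + 489 + 287 = 1236.
1236 − 1074 = 162 varves lie beyond the tephra layer toward the sediment surface.
Removing the 9 false varves leaves 162 − 9 = 153 true varves beyond the tephra layer.
The varve at the sediment surface is 2003 CE, so the tephra layer dates to 2003 − 153 = 1850 CE.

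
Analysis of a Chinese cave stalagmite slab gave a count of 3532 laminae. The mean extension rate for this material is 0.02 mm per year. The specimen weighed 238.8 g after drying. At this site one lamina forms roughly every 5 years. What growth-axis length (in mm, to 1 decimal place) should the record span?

3532 laminae at 5 years each span 3532 × 5 = 17660 years.
Length ≈ 0.02 × 17660 = 353.2 mm.

353.2 mm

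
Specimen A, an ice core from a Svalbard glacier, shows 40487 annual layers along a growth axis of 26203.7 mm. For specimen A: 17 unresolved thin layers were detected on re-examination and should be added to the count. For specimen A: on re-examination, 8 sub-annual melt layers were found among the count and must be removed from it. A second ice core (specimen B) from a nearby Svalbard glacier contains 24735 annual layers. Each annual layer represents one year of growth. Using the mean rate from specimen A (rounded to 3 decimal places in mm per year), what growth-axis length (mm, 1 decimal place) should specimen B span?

Specimen A: true annual layer count = 40487 − 8 + 17 = 40496.
A: 26203.7 mm over 40496 years gives 26203.7 / 40496 ≈ 0.647 mm/yr.
For B, 0.647 mm/year × 24735 years = 16003.5 mm.

16003.5 mm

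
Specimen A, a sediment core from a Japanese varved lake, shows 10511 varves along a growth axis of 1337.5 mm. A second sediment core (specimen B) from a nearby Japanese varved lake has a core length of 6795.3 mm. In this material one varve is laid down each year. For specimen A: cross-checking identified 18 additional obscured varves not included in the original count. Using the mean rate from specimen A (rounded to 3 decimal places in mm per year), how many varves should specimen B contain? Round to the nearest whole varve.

53506 varves

Specimen A: correcting the raw count gives 10511 + 18 = 10529 true varves.
A: 1337.5 mm over 10529 years gives 1337.5 / 10529 ≈ 0.127 mm/year.
For B, 6795.3 / 0.127 = 53506.30 years ≈ 53506 varves.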